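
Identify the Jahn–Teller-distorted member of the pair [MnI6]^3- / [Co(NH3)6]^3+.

[MnI6]^3-

[MnI6]^3-: Each iodide is −1; balancing the −3 overall charge requires Mn(III). Group 7 minus oxidation state 3 gives a d⁴ configuration. Iodide is a weak-field ligand for a first-row metal, so the complex is high-spin. The t₂g³e_g¹ (high-spin) configuration has an unevenly filled e_g set; the Jahn–Teller theorem predicts a tetragonal distortion (typically axial elongation) to lift the degeneracy.
[Co(NH3)6]^3+: Summing ligand charges against the +3 overall charge gives an oxidation state of +3 for cobalt. Group 9 minus oxidation state 3 gives a d⁶ configuration. Co(III) has an exceptionally large octahedral splitting and is low-spin with essentially every ligand except fluoride. The d⁶ configuration leaves the e_g set evenly filled (or empty) — no strong Jahn–Teller driving force.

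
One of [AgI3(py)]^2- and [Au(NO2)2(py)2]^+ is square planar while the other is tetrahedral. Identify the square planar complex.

For [AgI3(py)]^2-: Each iodide is −1; pyridine is neutral; balancing the −2 overall charge requires Ag(I). Group 11 minus oxidation state 1 gives a d¹⁰ configuration. A d¹⁰ ion has no crystal-field stabilisation preference between square planar and tetrahedral, so four ligands adopt the sterically favoured tetrahedral geometry. → tetrahedral.
For [Au(NO2)2(py)2]^+: Each nitro (N-bound nitrite) is −1; pyridine is neutral; balancing the +1 overall charge requires Au(III). Gold is a group-11 element; Au(III) is therefore d⁸. A 5d d⁸ ion has a large crystal-field splitting; square planar leaves the high-energy d_{x²−y²} orbital empty and maximises CFSE. → square planar.

[Au(NO2)2(py)2]^+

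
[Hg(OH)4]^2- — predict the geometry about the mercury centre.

Summing ligand charges against the −2 overall charge gives an oxidation state of +2 for mercury.
Hg sits in group 12, so the d-electron count is 12 − 2 = 10.
With 4 monodentate ligands the coordination number is 4.
A d¹⁰ ion has no crystal-field stabilisation preference between square planar and tetrahedral, so four ligands adopt the sterically favoured tetrahedral geometry.

tetrahedral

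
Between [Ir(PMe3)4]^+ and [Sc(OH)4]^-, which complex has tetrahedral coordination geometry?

[Sc(OH)4]^-

For [Ir(PMe3)4]^+: Trimethylphosphine is neutral; balancing the +1 overall charge requires Ir(I). Ir sits in group 9, so the d-electron count is 9 − 1 = 8. A 5d d⁸ ion has a large crystal-field splitting; square planar leaves the high-energy d_{x²−y²} orbital empty and maximises CFSE. → square planar.
For [Sc(OH)4]^-: Summing ligand charges against the −1 overall charge gives an oxidation state of +3 for scandium. Group 3 minus oxidation state 3 gives a d⁰ configuration. A d⁰ ion has no crystal-field stabilisation preference between square planar and tetrahedral, so four ligands adopt the sterically favoured tetrahedral geometry. → tetrahedral.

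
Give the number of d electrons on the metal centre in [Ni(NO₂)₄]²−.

Ligand charges: each nitro (N-bound nitrite) is −1. With an overall charge of −2 the nickel centre must be in the +2 oxidation state.
Nickel is a group-10 element; Ni(II) is therefore d⁸.

d8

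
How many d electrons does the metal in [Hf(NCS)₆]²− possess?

d0

Each isothiocyanate is −1; balancing the −2 overall charge requires Hf(IV).
Group 4 minus oxidation state 4 gives a d⁰ configuration.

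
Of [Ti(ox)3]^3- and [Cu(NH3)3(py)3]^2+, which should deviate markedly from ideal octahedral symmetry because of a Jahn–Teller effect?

[Cu(NH3)3(py)3]^2+

[Ti(ox)3]^3-: Ligand charges: each oxalate is −2. With an overall charge of −3 the titanium centre must be in the +3 oxidation state. Titanium is a group-4 element; Ti(III) is therefore d¹. The d¹ configuration leaves the e_g set evenly filled (or empty) — no strong Jahn–Teller driving force.
[Cu(NH3)3(py)3]^2+: Ammonia is neutral; pyridine is neutral; balancing the +2 overall charge requires Cu(II). Cu sits in group 11, so the d-electron count is 11 − 2 = 9. The t₂g⁶e_g³ configuration has an unevenly filled e_g set; the Jahn–Teller theorem predicts a tetragonal distortion (typically axial elongation) to lift the degeneracy.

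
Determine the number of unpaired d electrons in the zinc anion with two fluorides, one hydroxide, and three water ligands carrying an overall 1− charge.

Summing ligand charges against the −1 overall charge gives an oxidation state of +2 for zinc.
Zn sits in group 12, so the d-electron count is 12 − 2 = 10.
In an octahedral field the d¹⁰ configuration is t₂g⁶e_g⁴, giving 0 unpaired electrons.

0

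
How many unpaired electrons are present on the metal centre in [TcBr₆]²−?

3 unpaired electrons

Ligand charges: each bromide is −1. With an overall charge of −2 the technetium centre must be in the +4 oxidation state.
Technetium is a group-7 element; Tc(IV) is therefore d³.
In an octahedral field the d³ configuration is t₂g³e_g⁰ (only one arrangement possible), giving 3 unpaired electrons.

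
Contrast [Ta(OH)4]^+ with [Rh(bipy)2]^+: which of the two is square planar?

For [Ta(OH)4]^+: Summing ligand charges against the +1 overall charge gives an oxidation state of +5 for tantalum. Ta sits in group 5, so the d-electron count is 5 − 5 = 0. A d⁰ ion has no crystal-field stabilisation preference between square planar and tetrahedral, so four ligands adopt the sterically favoured tetrahedral geometry. → tetrahedral.
For [Rh(bipy)2]^+: 2,2′-bipyridine is neutral; balancing the +1 overall charge requires Rh(I). Rh sits in group 9, so the d-electron count is 9 − 1 = 8. A 4d d⁸ ion has a large crystal-field splitting; square planar leaves the high-energy d_{x²−y²} orbital empty and maximises CFSE. → square planar.

[Rh(bipy)2]^+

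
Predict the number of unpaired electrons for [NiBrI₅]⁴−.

Ligand charges: each bromide is −1; each iodide is −1. With an overall charge of −4 the nickel centre must be in the +2 oxidation state.
Ni sits in group 10, so the d-electron count is 10 − 2 = 8.
In an octahedral field the d⁸ configuration is t₂g⁶e_g² (only one arrangement possible), giving 2 unpaired electrons.

2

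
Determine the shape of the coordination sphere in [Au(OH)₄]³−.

tetrahedral

Each hydroxide is −1; balancing the −3 overall charge requires Au(I).
Au sits in group 11, so the d-electron count is 11 − 1 = 10.
With 4 monodentate ligands the coordination number is 4.
A d¹⁰ ion has no crystal-field stabilisation preference between square planar and tetrahedral, so four ligands adopt the sterically favoured tetrahedral geometry.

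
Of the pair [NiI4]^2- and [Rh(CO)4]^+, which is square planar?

For [NiI4]^2-: Ligand charges: each iodide is −1. With an overall charge of −2 the nickel centre must be in the +2 oxidation state. Ni sits in group 10, so the d-electron count is 10 − 2 = 8. Iodide is a weak-field ligand. With weak-field ligands the CFSE gain from square planar is small, so a 3d d⁸ ion takes the sterically preferred tetrahedral geometry. → tetrahedral.
For [Rh(CO)4]^+: Carbonyl is neutral; balancing the +1 overall charge requires Rh(I). Rhodium is a group-9 element; Rh(I) is therefore d⁸. A 4d d⁸ ion has a large crystal-field splitting; square planar leaves the high-energy d_{x²−y²} orbital empty and maximises CFSE. → square planar.

[Rh(CO)4]^+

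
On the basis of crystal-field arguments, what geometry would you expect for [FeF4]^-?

Summing ligand charges against the −1 overall charge gives an oxidation state of +3 for iron.
Fe sits in group 8, so the d-electron count is 8 − 3 = 5.
With 4 monodentate ligands the coordination number is 4.
Fluoride is a weak-field ligand.
A high-spin d⁵ ion has zero CFSE in either geometry, so four ligands adopt the sterically favoured tetrahedral geometry.

tetrahedral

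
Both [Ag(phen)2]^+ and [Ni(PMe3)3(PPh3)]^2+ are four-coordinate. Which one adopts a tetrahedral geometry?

[Ag(phen)2]^+

For [Ag(phen)2]^+: Summing ligand charges against the +1 overall charge gives an oxidation state of +1 for silver. Silver is a group-11 element; Ag(I) is therefore d¹⁰. A d¹⁰ ion has no crystal-field stabilisation preference between square planar and tetrahedral, so four ligands adopt the sterically favoured tetrahedral geometry. → tetrahedral.
For [Ni(PMe3)3(PPh3)]^2+: Summing ligand charges against the +2 overall charge gives an oxidation state of +2 for nickel. Group 10 minus oxidation state 2 gives a d⁸ configuration. Trimethylphosphine and triphenylphosphine are strong-field ligands (high in the spectrochemical series). A 3d d⁸ ion with strong-field ligands gains enough CFSE to favour square planar over tetrahedral. → square planar.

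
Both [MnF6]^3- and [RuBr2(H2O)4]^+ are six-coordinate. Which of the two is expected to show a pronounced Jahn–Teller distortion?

[MnF6]^3-

[MnF6]^3-: Summing ligand charges against the −3 overall charge gives an oxidation state of +3 for manganese. Manganese is a group-7 element; Mn(III) is therefore d⁴. Fluoride is a weak-field ligand for a first-row metal, so the complex is high-spin. The t₂g³e_g¹ (high-spin) configuration has an unevenly filled e_g set; the Jahn–Teller theorem predicts a tetragonal distortion (typically axial elongation) to lift the degeneracy.
[RuBr2(H2O)4]^+: Each bromide is −1; water is neutral; balancing the +1 overall charge requires Ru(III). Ru sits in group 8, so the d-electron count is 8 − 3 = 5. A 4d ion has a large Δₒ and is invariably low-spin. The d⁵ configuration leaves the e_g set evenly filled (or empty) — no strong Jahn–Teller driving force.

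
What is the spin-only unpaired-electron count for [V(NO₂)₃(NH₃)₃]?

Ligand charges: each nitro (N-bound nitrite) is −1; ammonia is neutral. With an overall charge of 0 the vanadium centre must be in the +3 oxidation state.
Vanadium is a group-5 element; V(III) is therefore d².
In an octahedral field the d² configuration is t₂g²e_g⁰ (only one arrangement possible), giving 2 unpaired electrons.

2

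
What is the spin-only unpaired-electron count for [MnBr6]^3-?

Each bromide is −1; balancing the −3 overall charge requires Mn(III).
Group 7 minus oxidation state 3 gives a d⁴ configuration.
The spin state decides the count: Bromide is a weak-field ligand for a first-row metal, so the complex is high-spin.
An octahedral high-spin d⁴ ion is t₂g³e_g¹, giving 4 unpaired electrons.

4 unpaired electrons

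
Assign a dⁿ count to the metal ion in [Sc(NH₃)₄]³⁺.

Summing ligand charges against the +3 overall charge gives an oxidation state of +3 for scandium.
Sc sits in group 3, so the d-electron count is 3 − 3 = 0.

d0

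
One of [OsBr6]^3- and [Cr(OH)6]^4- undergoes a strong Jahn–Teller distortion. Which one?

[OsBr6]^3-: Each bromide is −1; balancing the −3 overall charge requires Os(III). Os sits in group 8, so the d-electron count is 8 − 3 = 5. A 5d ion has a large Δₒ and is invariably low-spin. The d⁵ configuration leaves the e_g set evenly filled (or empty) — no strong Jahn–Teller driving force.
[Cr(OH)6]^4-: Summing ligand charges against the −4 overall charge gives an oxidation state of +2 for chromium. Group 6 minus oxidation state 2 gives a d⁴ configuration. Hydroxide is a weak-field ligand for a first-row metal, so the complex is high-spin. The t₂g³e_g¹ (high-spin) configuration has an unevenly filled e_g set; the Jahn–Teller theorem predicts a tetragonal distortion (typically axial elongation) to lift the degeneracy.

[Cr(OH)6]^4-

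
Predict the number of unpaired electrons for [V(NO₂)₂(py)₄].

Ligand charges: each nitro (N-bound nitrite) is −1; pyridine is neutral. With an overall charge of 0 the vanadium centre must be in the +2 oxidation state.
V sits in group 5, so the d-electron count is 5 − 2 = 3.
In an octahedral field the d³ configuration is t₂g³e_g⁰ (only one arrangement possible), giving 3 unpaired electrons.

3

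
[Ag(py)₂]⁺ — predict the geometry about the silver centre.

linear

Pyridine is neutral; balancing the +1 overall charge requires Ag(I).
Group 11 minus oxidation state 1 gives a d¹⁰ configuration.
Coordination number: 2.
A d¹⁰ ion with only two ligands adopts a linear arrangement (sp hybridisation; no CFSE preference).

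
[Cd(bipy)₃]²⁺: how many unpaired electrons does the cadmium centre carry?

0

Ligand charges: 2,2′-bipyridine is neutral. With an overall charge of +2 the cadmium centre must be in the +2 oxidation state.
Cd sits in group 12, so the d-electron count is 12 − 2 = 10.
Counting donor atoms: 3×2,2′-bipyridine (bidentate) → 6 donors. Coordination number = 6.
In an octahedral field the d¹⁰ configuration is t₂g⁶e_g⁴, giving 0 unpaired electrons.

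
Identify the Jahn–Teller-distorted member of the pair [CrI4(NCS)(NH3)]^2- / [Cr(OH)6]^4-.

[CrI4(NCS)(NH3)]^2-: Each iodide is −1; each isothiocyanate is −1; ammonia is neutral; balancing the −2 overall charge requires Cr(III). Group 6 minus oxidation state 3 gives a d³ configuration. The d³ configuration leaves the e_g set evenly filled (or empty) — no strong Jahn–Teller driving force.
[Cr(OH)6]^4-: Summing ligand charges against the −4 overall charge gives an oxidation state of +2 for chromium. Cr sits in group 6, so the d-electron count is 6 − 2 = 4. Hydroxide is a weak-field ligand for a first-row metal, so the complex is high-spin. The t₂g³e_g¹ (high-spin) configuration has an unevenly filled e_g set; the Jahn–Teller theorem predicts a tetragonal distortion (typically axial elongation) to lift the degeneracy.

[Cr(OH)6]^4-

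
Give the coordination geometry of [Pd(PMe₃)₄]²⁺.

square planar

Trimethylphosphine is neutral; balancing the +2 overall charge requires Pd(II).
Palladium is a group-10 element; Pd(II) is therefore d⁸.
Coordination number: 4.
A 4d d⁸ ion has a large crystal-field splitting; square planar leaves the high-energy d_{x²−y²} orbital empty and maximises CFSE.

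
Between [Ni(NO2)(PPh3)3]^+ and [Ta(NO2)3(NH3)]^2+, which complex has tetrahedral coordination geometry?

For [Ni(NO2)(PPh3)3]^+: Summing ligand charges against the +1 overall charge gives an oxidation state of +2 for nickel. Ni sits in group 10, so the d-electron count is 10 − 2 = 8. Nitro (N-bound nitrite) and triphenylphosphine are strong-field ligands (high in the spectrochemical series). A 3d d⁸ ion with strong-field ligands gains enough CFSE to favour square planar over tetrahedral. → square planar.
For [Ta(NO2)3(NH3)]^2+: Ligand charges: each nitro (N-bound nitrite) is −1; ammonia is neutral. With an overall charge of +2 the tantalum centre must be in the +5 oxidation state. Ta sits in group 5, so the d-electron count is 5 − 5 = 0. A d⁰ ion has no crystal-field stabilisation preference between square planar and tetrahedral, so four ligands adopt the sterically favoured tetrahedral geometry. → tetrahedral.

[Ta(NO2)3(NH3)]^2+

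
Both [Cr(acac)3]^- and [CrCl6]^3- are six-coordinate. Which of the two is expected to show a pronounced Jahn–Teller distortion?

[Cr(acac)3]^-: Summing ligand charges against the −1 overall charge gives an oxidation state of +2 for chromium. Group 6 minus oxidation state 2 gives a d⁴ configuration. Acetylacetonate is a weak-field ligand for a first-row metal, so the complex is high-spin. The t₂g³e_g¹ (high-spin) configuration has an unevenly filled e_g set; the Jahn–Teller theorem predicts a tetragonal distortion (typically axial elongation) to lift the degeneracy.
[CrCl6]^3-: Each chloride is −1; balancing the −3 overall charge requires Cr(III). Chromium is a group-6 element; Cr(III) is therefore d³. The d³ configuration leaves the e_g set evenly filled (or empty) — no strong Jahn–Teller driving force.

[Cr(acac)3]^-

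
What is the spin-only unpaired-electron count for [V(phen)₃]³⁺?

Ligand charges: 1,10-phenanthroline is neutral. With an overall charge of +3 the vanadium centre must be in the +3 oxidation state.
Group 5 minus oxidation state 3 gives a d² configuration.
Counting donor atoms: 3×1,10-phenanthroline (bidentate) → 6 donors. Coordination number = 6.
In an octahedral field the d² configuration is t₂g²e_g⁰ (only one arrangement possible), giving 2 unpaired electrons.

2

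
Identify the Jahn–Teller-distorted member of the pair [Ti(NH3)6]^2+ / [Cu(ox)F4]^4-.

[Cu(ox)F4]^4-

[Ti(NH3)6]^2+: Ammonia is neutral; balancing the +2 overall charge requires Ti(II). Ti sits in group 4, so the d-electron count is 4 − 2 = 2. The d² configuration leaves the e_g set evenly filled (or empty) — no strong Jahn–Teller driving force.
[Cu(ox)F4]^4-: Summing ligand charges against the −4 overall charge gives an oxidation state of +2 for copper. Copper is a group-11 element; Cu(II) is therefore d⁹. The t₂g⁶e_g³ configuration has an unevenly filled e_g set; the Jahn–Teller theorem predicts a tetragonal distortion (typically axial elongation) to lift the degeneracy.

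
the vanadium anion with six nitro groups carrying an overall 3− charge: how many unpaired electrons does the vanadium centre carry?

Each nitro (N-bound nitrite) is −1; balancing the −3 overall charge requires V(III).
Vanadium is a group-5 element; V(III) is therefore d².
In an octahedral field the d² configuration is t₂g²e_g⁰ (only one arrangement possible), giving 2 unpaired electrons.

2 unpaired electrons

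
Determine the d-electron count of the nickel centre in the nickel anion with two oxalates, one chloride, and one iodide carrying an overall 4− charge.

d8

Summing ligand charges against the −4 overall charge gives an oxidation state of +2 for nickel.
Ni sits in group 10, so the d-electron count is 10 − 2 = 8.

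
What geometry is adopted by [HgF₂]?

Ligand charges: each fluoride is −1. With an overall charge of 0 the mercury centre must be in the +2 oxidation state.
Group 12 minus oxidation state 2 gives a d¹⁰ configuration.
Coordination number: 2.
A d¹⁰ ion with only two ligands adopts a linear arrangement (sp hybridisation; no CFSE preference).

linear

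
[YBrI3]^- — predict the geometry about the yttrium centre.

tetrahedral

Summing ligand charges against the −1 overall charge gives an oxidation state of +3 for yttrium.
Yttrium is a group-3 element; Y(III) is therefore d⁰.
With 4 monodentate ligands the coordination number is 4.
A d⁰ ion has no crystal-field stabilisation preference between square planar and tetrahedral, so four ligands adopt the sterically favoured tetrahedral geometry.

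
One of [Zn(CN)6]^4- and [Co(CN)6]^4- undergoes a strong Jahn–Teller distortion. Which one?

[Zn(CN)6]^4-: Ligand charges: each cyanide is −1. With an overall charge of −4 the zinc centre must be in the +2 oxidation state. Zn sits in group 12, so the d-electron count is 12 − 2 = 10. The d¹⁰ configuration leaves the e_g set evenly filled (or empty) — no strong Jahn–Teller driving force.
[Co(CN)6]^4-: Each cyanide is −1; balancing the −4 overall charge requires Co(II). Group 9 minus oxidation state 2 gives a d⁷ configuration. Cyanide is a strong-field ligand (high in the spectrochemical series) for a first-row metal, so the complex is low-spin. The t₂g⁶e_g¹ (low-spin) configuration has an unevenly filled e_g set; the Jahn–Teller theorem predicts a tetragonal distortion (typically axial elongation) to lift the degeneracy.

[Co(CN)6]^4-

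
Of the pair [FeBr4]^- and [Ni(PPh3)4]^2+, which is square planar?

[Ni(PPh3)4]^2+

For [FeBr4]^-: Summing ligand charges against the −1 overall charge gives an oxidation state of +3 for iron. Iron is a group-8 element; Fe(III) is therefore d⁵. A high-spin d⁵ ion has zero CFSE in either geometry, so four ligands adopt the sterically favoured tetrahedral geometry. → tetrahedral.
For [Ni(PPh3)4]^2+: Triphenylphosphine is neutral; balancing the +2 overall charge requires Ni(II). Group 10 minus oxidation state 2 gives a d⁸ configuration. Triphenylphosphine is a strong-field ligand (high in the spectrochemical series). A 3d d⁸ ion with strong-field ligands gains enough CFSE to favour square planar over tetrahedral. → square planar.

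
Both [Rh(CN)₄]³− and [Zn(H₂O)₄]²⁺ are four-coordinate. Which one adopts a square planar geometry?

For [Rh(CN)₄]³−: Ligand charges: each cyanide is −1. With an overall charge of −3 the rhodium centre must be in the +1 oxidation state. Rhodium is a group-9 element; Rh(I) is therefore d⁸. A 4d d⁸ ion has a large crystal-field splitting; square planar leaves the high-energy d_{x²−y²} orbital empty and maximises CFSE. → square planar.
For [Zn(H₂O)₄]²⁺: Summing ligand charges against the +2 overall charge gives an oxidation state of +2 for zinc. Zn sits in group 12, so the d-electron count is 12 − 2 = 10. A d¹⁰ ion has no crystal-field stabilisation preference between square planar and tetrahedral, so four ligands adopt the sterically favoured tetrahedral geometry. → tetrahedral.

[Rh(CN)₄]³−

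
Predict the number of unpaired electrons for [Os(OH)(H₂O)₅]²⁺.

Summing ligand charges against the +2 overall charge gives an oxidation state of +3 for osmium.
Osmium is a group-8 element; Os(III) is therefore d⁵.
The spin state decides the count: a 5d ion has a large Δₒ and is invariably low-spin.
An octahedral low-spin d⁵ ion is t₂g⁵e_g⁰, giving 1 unpaired electron.

1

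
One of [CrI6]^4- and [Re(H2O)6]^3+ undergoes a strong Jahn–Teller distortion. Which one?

[CrI6]^4-

[CrI6]^4-: Summing ligand charges against the −4 overall charge gives an oxidation state of +2 for chromium. Cr sits in group 6, so the d-electron count is 6 − 2 = 4. Iodide is a weak-field ligand for a first-row metal, so the complex is high-spin. The t₂g³e_g¹ (high-spin) configuration has an unevenly filled e_g set; the Jahn–Teller theorem predicts a tetragonal distortion (typically axial elongation) to lift the degeneracy.
[Re(H2O)6]^3+: Water is neutral; balancing the +3 overall charge requires Re(III). Group 7 minus oxidation state 3 gives a d⁴ configuration. A 5d ion has a large Δₒ and is invariably low-spin. The d⁴ configuration leaves the e_g set evenly filled (or empty) — no strong Jahn–Teller driving force.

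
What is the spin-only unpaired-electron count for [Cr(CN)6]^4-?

2

Summing ligand charges against the −4 overall charge gives an oxidation state of +2 for chromium.
Cr sits in group 6, so the d-electron count is 6 − 2 = 4.
The spin state decides the count: Cyanide is a strong-field ligand (high in the spectrochemical series) for a first-row metal, so the complex is low-spin.
An octahedral low-spin d⁴ ion is t₂g⁴e_g⁰, giving 2 unpaired electrons.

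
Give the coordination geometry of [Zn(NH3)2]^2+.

linear

Summing ligand charges against the +2 overall charge gives an oxidation state of +2 for zinc.
Zn sits in group 12, so the d-electron count is 12 − 2 = 10.
Coordination number: 2.
A d¹⁰ ion with only two ligands adopts a linear arrangement (sp hybridisation; no CFSE preference).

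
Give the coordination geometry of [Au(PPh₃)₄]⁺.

Triphenylphosphine is neutral; balancing the +1 overall charge requires Au(I).
Au sits in group 11, so the d-electron count is 11 − 1 = 10.
With 4 monodentate ligands the coordination number is 4.
A d¹⁰ ion has no crystal-field stabilisation preference between square planar and tetrahedral, so four ligands adopt the sterically favoured tetrahedral geometry.

tetrahedral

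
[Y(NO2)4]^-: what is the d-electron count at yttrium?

Each nitro (N-bound nitrite) is −1; balancing the −1 overall charge requires Y(III).
Group 3 minus oxidation state 3 gives a d⁰ configuration.

d0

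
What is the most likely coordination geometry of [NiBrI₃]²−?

Ligand charges: each bromide is −1; each iodide is −1. With an overall charge of −2 the nickel centre must be in the +2 oxidation state.
Group 10 minus oxidation state 2 gives a d⁸ configuration.
With 4 monodentate ligands the coordination number is 4.
Bromide and iodide are weak-field ligands.
With weak-field ligands the CFSE gain from square planar is small, so a 3d d⁸ ion takes the sterically preferred tetrahedral geometry.

tetrahedral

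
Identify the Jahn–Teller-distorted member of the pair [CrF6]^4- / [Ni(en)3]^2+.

[CrF6]^4-

[CrF6]^4-: Ligand charges: each fluoride is −1. With an overall charge of −4 the chromium centre must be in the +2 oxidation state. Chromium is a group-6 element; Cr(II) is therefore d⁴. Fluoride is a weak-field ligand for a first-row metal, so the complex is high-spin. The t₂g³e_g¹ (high-spin) configuration has an unevenly filled e_g set; the Jahn–Teller theorem predicts a tetragonal distortion (typically axial elongation) to lift the degeneracy.
[Ni(en)3]^2+: Ethylenediamine is neutral; balancing the +2 overall charge requires Ni(II). Nickel is a group-10 element; Ni(II) is therefore d⁸. The d⁸ configuration leaves the e_g set evenly filled (or empty) — no strong Jahn–Teller driving force.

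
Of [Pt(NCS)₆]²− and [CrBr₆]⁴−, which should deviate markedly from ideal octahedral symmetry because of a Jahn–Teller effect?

[Pt(NCS)₆]²−: Summing ligand charges against the −2 overall charge gives an oxidation state of +4 for platinum. Pt sits in group 10, so the d-electron count is 10 − 4 = 6. A 5d ion has a large Δₒ and is invariably low-spin. The d⁶ configuration leaves the e_g set evenly filled (or empty) — no strong Jahn–Teller driving force.
[CrBr₆]⁴−: Each bromide is −1; balancing the −4 overall charge requires Cr(II). Group 6 minus oxidation state 2 gives a d⁴ configuration. Bromide is a weak-field ligand for a first-row metal, so the complex is high-spin. The t₂g³e_g¹ (high-spin) configuration has an unevenly filled e_g set; the Jahn–Teller theorem predicts a tetragonal distortion (typically axial elongation) to lift the degeneracy.

[CrBr₆]⁴−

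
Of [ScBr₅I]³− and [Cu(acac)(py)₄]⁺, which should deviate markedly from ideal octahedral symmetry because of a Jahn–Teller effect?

[ScBr₅I]³−: Each bromide is −1; each iodide is −1; balancing the −3 overall charge requires Sc(III). Group 3 minus oxidation state 3 gives a d⁰ configuration. The d⁰ configuration leaves the e_g set evenly filled (or empty) — no strong Jahn–Teller driving force.
[Cu(acac)(py)₄]⁺: Summing ligand charges against the +1 overall charge gives an oxidation state of +2 for copper. Cu sits in group 11, so the d-electron count is 11 − 2 = 9. The t₂g⁶e_g³ configuration has an unevenly filled e_g set; the Jahn–Teller theorem predicts a tetragonal distortion (typically axial elongation) to lift the degeneracy.

[Cu(acac)(py)₄]⁺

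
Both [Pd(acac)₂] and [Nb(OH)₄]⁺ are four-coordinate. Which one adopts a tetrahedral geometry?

For [Pd(acac)₂]: Ligand charges: each acetylacetonate is −1. With an overall charge of 0 the palladium centre must be in the +2 oxidation state. Pd sits in group 10, so the d-electron count is 10 − 2 = 8. A 4d d⁸ ion has a large crystal-field splitting; square planar leaves the high-energy d_{x²−y²} orbital empty and maximises CFSE. → square planar.
For [Nb(OH)₄]⁺: Each hydroxide is −1; balancing the +1 overall charge requires Nb(V). Group 5 minus oxidation state 5 gives a d⁰ configuration. A d⁰ ion has no crystal-field stabilisation preference between square planar and tetrahedral, so four ligands adopt the sterically favoured tetrahedral geometry. → tetrahedral.

[Nb(OH)₄]⁺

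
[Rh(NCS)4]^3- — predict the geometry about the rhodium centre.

square planar

Summing ligand charges against the −3 overall charge gives an oxidation state of +1 for rhodium.
Rhodium is a group-9 element; Rh(I) is therefore d⁸.
With 4 monodentate ligands the coordination number is 4.
A 4d d⁸ ion has a large crystal-field splitting; square planar leaves the high-energy d_{x²−y²} orbital empty and maximises CFSE.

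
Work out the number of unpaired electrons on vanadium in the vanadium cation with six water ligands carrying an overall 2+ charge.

3

Ligand charges: water is neutral. With an overall charge of +2 the vanadium centre must be in the +2 oxidation state.
V sits in group 5, so the d-electron count is 5 − 2 = 3.
In an octahedral field the d³ configuration is t₂g³e_g⁰ (only one arrangement possible), giving 3 unpaired electrons.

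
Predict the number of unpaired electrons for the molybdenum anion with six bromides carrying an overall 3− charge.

3 unpaired electrons

Each bromide is −1; balancing the −3 overall charge requires Mo(III).
Group 6 minus oxidation state 3 gives a d³ configuration.
In an octahedral field the d³ configuration is t₂g³e_g⁰ (only one arrangement possible), giving 3 unpaired electrons.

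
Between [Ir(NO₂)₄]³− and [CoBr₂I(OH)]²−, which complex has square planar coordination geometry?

[Ir(NO₂)₄]³−

For [Ir(NO₂)₄]³−: Ligand charges: each nitro (N-bound nitrite) is −1. With an overall charge of −3 the iridium centre must be in the +1 oxidation state. Group 9 minus oxidation state 1 gives a d⁸ configuration. A 5d d⁸ ion has a large crystal-field splitting; square planar leaves the high-energy d_{x²−y²} orbital empty and maximises CFSE. → square planar.
For [CoBr₂I(OH)]²−: Summing ligand charges against the −2 overall charge gives an oxidation state of +2 for cobalt. Cobalt is a group-9 element; Co(II) is therefore d⁷. For a high-spin 3d d⁷ ion with weak-field ligands the small Δₜ gives little square-planar CFSE advantage, so four ligands adopt the sterically favoured tetrahedral geometry. → tetrahedral.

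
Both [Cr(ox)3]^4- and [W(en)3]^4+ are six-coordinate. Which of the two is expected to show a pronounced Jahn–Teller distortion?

[Cr(ox)3]^4-: Summing ligand charges against the −4 overall charge gives an oxidation state of +2 for chromium. Chromium is a group-6 element; Cr(II) is therefore d⁴. Oxalate is a weak-field ligand for a first-row metal, so the complex is high-spin. The t₂g³e_g¹ (high-spin) configuration has an unevenly filled e_g set; the Jahn–Teller theorem predicts a tetragonal distortion (typically axial elongation) to lift the degeneracy.
[W(en)3]^4+: Summing ligand charges against the +4 overall charge gives an oxidation state of +4 for tungsten. Group 6 minus oxidation state 4 gives a d² configuration. The d² configuration leaves the e_g set evenly filled (or empty) — no strong Jahn–Teller driving force.

[Cr(ox)3]^4-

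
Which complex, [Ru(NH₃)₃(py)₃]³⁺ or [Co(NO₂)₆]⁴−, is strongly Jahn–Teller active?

[Co(NO₂)₆]⁴−

[Ru(NH₃)₃(py)₃]³⁺: Ligand charges: ammonia is neutral; pyridine is neutral. With an overall charge of +3 the ruthenium centre must be in the +3 oxidation state. Ruthenium is a group-8 element; Ru(III) is therefore d⁵. A 4d ion has a large Δₒ and is invariably low-spin. The d⁵ configuration leaves the e_g set evenly filled (or empty) — no strong Jahn–Teller driving force.
[Co(NO₂)₆]⁴−: Summing ligand charges against the −4 overall charge gives an oxidation state of +2 for cobalt. Co sits in group 9, so the d-electron count is 9 − 2 = 7. Nitro (N-bound nitrite) is a strong-field ligand (high in the spectrochemical series) for a first-row metal, so the complex is low-spin. The t₂g⁶e_g¹ (low-spin) configuration has an unevenly filled e_g set; the Jahn–Teller theorem predicts a tetragonal distortion (typically axial elongation) to lift the degeneracy.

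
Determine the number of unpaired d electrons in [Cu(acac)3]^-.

Summing ligand charges against the −1 overall charge gives an oxidation state of +2 for copper.
Group 11 minus oxidation state 2 gives a d⁹ configuration.
Counting donor atoms: 3×acetylacetonate (bidentate) → 6 donors. Coordination number = 6.
In an octahedral field the d⁹ configuration is t₂g⁶e_g³ (only one arrangement possible), giving 1 unpaired electron.

1 unpaired electron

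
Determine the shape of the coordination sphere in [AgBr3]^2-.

Each bromide is −1; balancing the −2 overall charge requires Ag(I).
Silver is a group-11 element; Ag(I) is therefore d¹⁰.
Coordination number: 3.
Three ligands around a d¹⁰ centre minimise repulsion in a trigonal-planar arrangement.

trigonal planar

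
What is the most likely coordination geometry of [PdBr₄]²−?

Each bromide is −1; balancing the −2 overall charge requires Pd(II).
Pd sits in group 10, so the d-electron count is 10 − 2 = 8.
With 4 monodentate ligands the coordination number is 4.
A 4d d⁸ ion has a large crystal-field splitting; square planar leaves the high-energy d_{x²−y²} orbital empty and maximises CFSE.

square planar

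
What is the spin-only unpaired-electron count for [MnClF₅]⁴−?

Each chloride is −1; each fluoride is −1; balancing the −4 overall charge requires Mn(II).
Mn sits in group 7, so the d-electron count is 7 − 2 = 5.
The spin state decides the count: Chloride and fluoride are weak-field ligands for a first-row metal, so the complex is high-spin.
An octahedral high-spin d⁵ ion is t₂g³e_g², giving 5 unpaired electrons.

5 unpaired electrons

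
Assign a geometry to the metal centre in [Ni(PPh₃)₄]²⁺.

square planar

Summing ligand charges against the +2 overall charge gives an oxidation state of +2 for nickel.
Group 10 minus oxidation state 2 gives a d⁸ configuration.
With 4 monodentate ligands the coordination number is 4.
Triphenylphosphine is a strong-field ligand (high in the spectrochemical series).
A 3d d⁸ ion with strong-field ligands gains enough CFSE to favour square planar over tetrahedral.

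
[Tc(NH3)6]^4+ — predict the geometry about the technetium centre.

Ligand charges: ammonia is neutral. With an overall charge of +4 the technetium centre must be in the +4 oxidation state.
Technetium is a group-7 element; Tc(IV) is therefore d³.
With 6 monodentate ligands the coordination number is 6.
Six donors around a single metal centre give an octahedral coordination sphere.

octahedral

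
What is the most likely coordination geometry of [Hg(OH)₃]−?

trigonal planar

Ligand charges: each hydroxide is −1. With an overall charge of −1 the mercury centre must be in the +2 oxidation state.
Hg sits in group 12, so the d-electron count is 12 − 2 = 10.
Coordination number: 3.
Three ligands around a d¹⁰ centre minimise repulsion in a trigonal-planar arrangement.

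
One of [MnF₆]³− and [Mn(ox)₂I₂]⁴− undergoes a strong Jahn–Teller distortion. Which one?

[MnF₆]³−

[MnF₆]³−: Each fluoride is −1; balancing the −3 overall charge requires Mn(III). Group 7 minus oxidation state 3 gives a d⁴ configuration. Fluoride is a weak-field ligand for a first-row metal, so the complex is high-spin. The t₂g³e_g¹ (high-spin) configuration has an unevenly filled e_g set; the Jahn–Teller theorem predicts a tetragonal distortion (typically axial elongation) to lift the degeneracy.
[Mn(ox)₂I₂]⁴−: Each oxalate is −2; each iodide is −1; balancing the −4 overall charge requires Mn(II). Mn sits in group 7, so the d-electron count is 7 − 2 = 5. Iodide and oxalate are weak-field ligands for a first-row metal, so the complex is high-spin. The d⁵ configuration leaves the e_g set evenly filled (or empty) — no strong Jahn–Teller driving force.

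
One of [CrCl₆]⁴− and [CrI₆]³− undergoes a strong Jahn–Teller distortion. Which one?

[CrCl₆]⁴−: Ligand charges: each chloride is −1. With an overall charge of −4 the chromium centre must be in the +2 oxidation state. Chromium is a group-6 element; Cr(II) is therefore d⁴. Chloride is a weak-field ligand for a first-row metal, so the complex is high-spin. The t₂g³e_g¹ (high-spin) configuration has an unevenly filled e_g set; the Jahn–Teller theorem predicts a tetragonal distortion (typically axial elongation) to lift the degeneracy.
[CrI₆]³−: Summing ligand charges against the −3 overall charge gives an oxidation state of +3 for chromium. Cr sits in group 6, so the d-electron count is 6 − 3 = 3. The d³ configuration leaves the e_g set evenly filled (or empty) — no strong Jahn–Teller driving force.

[CrCl₆]⁴−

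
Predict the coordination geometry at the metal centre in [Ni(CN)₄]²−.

square planar

Each cyanide is −1; balancing the −2 overall charge requires Ni(II).
Ni sits in group 10, so the d-electron count is 10 − 2 = 8.
Coordination number: 4.
Cyanide is a strong-field ligand (high in the spectrochemical series).
A 3d d⁸ ion with strong-field ligands gains enough CFSE to favour square planar over tetrahedral.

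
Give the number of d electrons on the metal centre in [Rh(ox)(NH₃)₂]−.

d8

Summing ligand charges against the −1 overall charge gives an oxidation state of +1 for rhodium.
Rh sits in group 9, so the d-electron count is 9 − 1 = 8.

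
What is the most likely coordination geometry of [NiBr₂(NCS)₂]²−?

Each bromide is −1; each isothiocyanate is −1; balancing the −2 overall charge requires Ni(II).
Ni sits in group 10, so the d-electron count is 10 − 2 = 8.
With 4 monodentate ligands the coordination number is 4.
Bromide and isothiocyanate are weak-field ligands.
With weak-field ligands the CFSE gain from square planar is small, so a 3d d⁸ ion takes the sterically preferred tetrahedral geometry.

tetrahedral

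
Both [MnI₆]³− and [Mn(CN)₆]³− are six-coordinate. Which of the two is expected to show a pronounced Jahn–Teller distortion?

[MnI₆]³−

[MnI₆]³−: Ligand charges: each iodide is −1. With an overall charge of −3 the manganese centre must be in the +3 oxidation state. Group 7 minus oxidation state 3 gives a d⁴ configuration. Iodide is a weak-field ligand for a first-row metal, so the complex is high-spin. The t₂g³e_g¹ (high-spin) configuration has an unevenly filled e_g set; the Jahn–Teller theorem predicts a tetragonal distortion (typically axial elongation) to lift the degeneracy.
[Mn(CN)₆]³−: Ligand charges: each cyanide is −1. With an overall charge of −3 the manganese centre must be in the +3 oxidation state. Manganese is a group-7 element; Mn(III) is therefore d⁴. Cyanide is a strong-field ligand (high in the spectrochemical series) for a first-row metal, so the complex is low-spin. The d⁴ configuration leaves the e_g set evenly filled (or empty) — no strong Jahn–Teller driving force.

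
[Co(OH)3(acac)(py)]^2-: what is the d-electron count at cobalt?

d7

Ligand charges: each hydroxide is −1; each acetylacetonate is −1; pyridine is neutral. With an overall charge of −2 the cobalt centre must be in the +2 oxidation state.
Group 9 minus oxidation state 2 gives a d⁷ configuration.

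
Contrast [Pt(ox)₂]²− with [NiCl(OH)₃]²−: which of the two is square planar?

For [Pt(ox)₂]²−: Each oxalate is −2; balancing the −2 overall charge requires Pt(II). Pt sits in group 10, so the d-electron count is 10 − 2 = 8. A 5d d⁸ ion has a large crystal-field splitting; square planar leaves the high-energy d_{x²−y²} orbital empty and maximises CFSE. → square planar.
For [NiCl(OH)₃]²−: Summing ligand charges against the −2 overall charge gives an oxidation state of +2 for nickel. Nickel is a group-10 element; Ni(II) is therefore d⁸. Chloride and hydroxide are weak-field ligands. With weak-field ligands the CFSE gain from square planar is small, so a 3d d⁸ ion takes the sterically preferred tetrahedral geometry. → tetrahedral.

[Pt(ox)₂]²−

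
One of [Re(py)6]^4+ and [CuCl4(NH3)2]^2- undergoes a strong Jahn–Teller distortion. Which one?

[CuCl4(NH3)2]^2-

[Re(py)6]^4+: Ligand charges: pyridine is neutral. With an overall charge of +4 the rhenium centre must be in the +4 oxidation state. Re sits in group 7, so the d-electron count is 7 − 4 = 3. The d³ configuration leaves the e_g set evenly filled (or empty) — no strong Jahn–Teller driving force.
[CuCl4(NH3)2]^2-: Summing ligand charges against the −2 overall charge gives an oxidation state of +2 for copper. Group 11 minus oxidation state 2 gives a d⁹ configuration. The t₂g⁶e_g³ configuration has an unevenly filled e_g set; the Jahn–Teller theorem predicts a tetragonal distortion (typically axial elongation) to lift the degeneracy.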